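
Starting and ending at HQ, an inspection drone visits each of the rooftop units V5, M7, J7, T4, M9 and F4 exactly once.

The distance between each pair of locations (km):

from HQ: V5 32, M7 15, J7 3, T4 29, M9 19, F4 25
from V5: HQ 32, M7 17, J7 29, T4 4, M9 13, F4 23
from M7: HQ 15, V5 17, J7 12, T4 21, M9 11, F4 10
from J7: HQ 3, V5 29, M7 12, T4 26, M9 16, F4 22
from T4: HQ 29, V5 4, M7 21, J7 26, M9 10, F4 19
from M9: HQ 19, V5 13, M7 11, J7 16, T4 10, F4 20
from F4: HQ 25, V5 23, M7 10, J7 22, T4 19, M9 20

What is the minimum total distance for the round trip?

There are 360 distinct closed tours to check (reversals are equivalent).
HQ - V5 - M7 - J7 - T4 - M9 - F4 - HQ: 32+17+12+26+10+20+25 = 142
HQ - V5 - M7 - J7 - T4 - F4 - M9 - HQ: 32+17+12+26+19+20+19 = 145
HQ - V5 - M7 - J7 - M9 - T4 - F4 - HQ: 32+17+12+16+10+19+25 = 131
HQ - V5 - M7 - J7 - M9 - F4 - T4 - HQ: 32+17+12+16+20+19+29 = 145
HQ - V5 - M7 - J7 - F4 - T4 - M9 - HQ: 32+17+12+22+19+10+19 = 131
HQ - V5 - M7 - J7 - F4 - M9 - T4 - HQ: 32+17+12+22+20+10+29 = 142
HQ - V5 - M7 - T4 - J7 - M9 - F4 - HQ: 32+17+21+26+16+20+25 = 157
HQ - V5 - M7 - T4 - J7 - F4 - M9 - HQ: 32+17+21+26+22+20+19 = 157
… (352 more)
HQ - M7 - F4 - T4 - V5 - M9 - J7 - HQ: 15+10+19+4+13+16+3 = 80  ← best
The minimum is 80.
One optimal route: HQ → M7 → F4 → T4 → V5 → M9 → J7 → HQ (or its reverse).

Shortest round trip = 80 km.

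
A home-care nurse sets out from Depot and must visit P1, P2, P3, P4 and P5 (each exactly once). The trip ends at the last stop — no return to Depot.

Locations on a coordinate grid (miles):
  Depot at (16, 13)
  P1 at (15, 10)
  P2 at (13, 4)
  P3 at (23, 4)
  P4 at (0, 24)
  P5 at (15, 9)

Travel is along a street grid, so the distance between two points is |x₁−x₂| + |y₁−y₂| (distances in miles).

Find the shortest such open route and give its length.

There are 5! = 120 possible orderings.
Depot → P1 → P2 → P3 → P4 → P5: 4+8+10+43+30 = 95
Depot → P1 → P2 → P3 → P5 → P4: 4+8+10+13+30 = 65
Depot → P1 → P2 → P4 → P3 → P5: 4+8+33+43+13 = 101
Depot → P1 → P2 → P4 → P5 → P3: 4+8+33+30+13 = 88
Depot → P1 → P2 → P5 → P3 → P4: 4+8+7+13+43 = 75
Depot → P1 → P2 → P5 → P4 → P3: 4+8+7+30+43 = 92
Depot → P1 → P3 → P2 → P4 → P5: 4+14+10+33+30 = 91
Depot → P1 → P3 → P2 → P5 → P4: 4+14+10+7+30 = 65
Depot → P1 → P3 → P4 → P2 → P5: 4+14+43+33+7 = 101
Depot → P1 → P3 → P4 → P5 → P2: 4+14+43+30+7 = 98
Depot → P1 → P3 → P5 → P2 → P4: 4+14+13+7+33 = 71
Depot → P1 → P3 → P5 → P4 → P2: 4+14+13+30+33 = 94
Depot → P1 → P4 → P2 → P3 → P5: 4+29+33+10+13 = 89
Depot → P1 → P4 → P2 → P5 → P3: 4+29+33+7+13 = 86
… (106 more)
Depot → P1 → P5 → P3 → P2 → P4: 4+1+13+10+33 = 61  ← best
The minimum is 61.
One shortest path: Depot → P1 → P5 → P3 → P2 → P4.

61 miles — the minimum one-way total.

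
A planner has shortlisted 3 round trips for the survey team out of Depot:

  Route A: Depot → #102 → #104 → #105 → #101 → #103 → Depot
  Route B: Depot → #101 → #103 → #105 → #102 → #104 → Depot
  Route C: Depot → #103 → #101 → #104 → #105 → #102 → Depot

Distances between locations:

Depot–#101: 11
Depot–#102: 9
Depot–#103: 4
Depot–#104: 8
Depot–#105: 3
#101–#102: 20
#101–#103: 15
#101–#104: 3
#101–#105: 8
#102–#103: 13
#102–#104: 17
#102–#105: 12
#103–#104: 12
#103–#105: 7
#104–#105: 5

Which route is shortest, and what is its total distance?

Route A: 9 + 17 + 5 + 8 + 15 + 4 = 58
Route B: 11 + 15 + 7 + 12 + 17 + 8 = 70
Route C: 4 + 15 + 3 + 5 + 12 + 9 = 48

Shortest is Route C, total 48.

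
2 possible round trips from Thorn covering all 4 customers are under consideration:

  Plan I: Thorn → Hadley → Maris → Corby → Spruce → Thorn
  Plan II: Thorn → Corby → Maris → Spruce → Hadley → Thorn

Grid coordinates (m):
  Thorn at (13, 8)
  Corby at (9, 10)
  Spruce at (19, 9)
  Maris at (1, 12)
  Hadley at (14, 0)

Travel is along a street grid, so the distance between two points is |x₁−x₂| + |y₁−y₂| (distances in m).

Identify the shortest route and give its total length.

Shortest is Plan II, total 60 m.

Plan I: 9 + 25 + 10 + 11 + 7 = 62
Plan II: 6 + 10 + 21 + 14 + 9 = 60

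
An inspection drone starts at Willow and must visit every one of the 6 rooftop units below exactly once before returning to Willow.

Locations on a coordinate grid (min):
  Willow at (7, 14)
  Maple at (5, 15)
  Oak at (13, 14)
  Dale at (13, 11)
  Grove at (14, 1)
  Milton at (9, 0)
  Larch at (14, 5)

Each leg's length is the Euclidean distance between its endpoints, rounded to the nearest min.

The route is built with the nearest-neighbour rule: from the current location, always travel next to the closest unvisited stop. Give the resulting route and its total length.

42 min along Willow → Maple → Oak → Dale → Larch → Grove → Milton → Willow.

From Willow: distances to unvisited — Maple=2, Oak=6, Dale=7, Larch=11, Milton=14, Grove=15. Nearest is Maple (2).
From Maple: distances to unvisited — Oak=8, Dale=9, Larch=13, Milton=16, Grove=17. Nearest is Oak (8).
From Oak: distances to unvisited — Dale=3, Larch=9, Grove=13, Milton=15. Nearest is Dale (3).
From Dale: distances to unvisited — Larch=6, Grove=10, Milton=12. Nearest is Larch (6).
From Larch: distances to unvisited — Grove=4, Milton=7. Nearest is Grove (4).
From Grove: distances to unvisited — Milton=5. Nearest is Milton (5).
Return Milton→Willow: 14.
Total = 2 + 8 + 3 + 6 + 4 + 5 + 14 = 42.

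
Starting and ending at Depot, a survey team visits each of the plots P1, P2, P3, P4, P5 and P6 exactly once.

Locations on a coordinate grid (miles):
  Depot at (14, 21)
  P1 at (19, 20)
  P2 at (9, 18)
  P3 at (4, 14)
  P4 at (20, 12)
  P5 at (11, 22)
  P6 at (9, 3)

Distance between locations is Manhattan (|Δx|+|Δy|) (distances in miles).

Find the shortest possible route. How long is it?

With 6 stops there are 6!/2 = 360 distinct round trips (a route and its reverse cost the same).
Depot→P1→P2→P3→P4→P5→P6→Depot: 6+12+9+18+19+21+23 = 108
Depot→P1→P2→P3→P4→P6→P5→Depot: 6+12+9+18+20+21+4 = 90
Depot→P1→P2→P3→P5→P4→P6→Depot: 6+12+9+15+19+20+23 = 104
Depot→P1→P2→P3→P5→P6→P4→Depot: 6+12+9+15+21+20+15 = 98
Depot→P1→P2→P3→P6→P4→P5→Depot: 6+12+9+16+20+19+4 = 86
Depot→P1→P2→P3→P6→P5→P4→Depot: 6+12+9+16+21+19+15 = 98
Depot→P1→P2→P4→P3→P5→P6→Depot: 6+12+17+18+15+21+23 = 112
Depot→P1→P2→P4→P3→P6→P5→Depot: 6+12+17+18+16+21+4 = 94
… (352 more)
Depot→P1→P4→P6→P3→P2→P5→Depot: 6+9+20+16+9+6+4 = 70  ← best
The minimum is 70.
One optimal route: Depot → P1 → P4 → P6 → P3 → P2 → P5 → Depot (or its reverse).

70 miles — the shortest possible round trip.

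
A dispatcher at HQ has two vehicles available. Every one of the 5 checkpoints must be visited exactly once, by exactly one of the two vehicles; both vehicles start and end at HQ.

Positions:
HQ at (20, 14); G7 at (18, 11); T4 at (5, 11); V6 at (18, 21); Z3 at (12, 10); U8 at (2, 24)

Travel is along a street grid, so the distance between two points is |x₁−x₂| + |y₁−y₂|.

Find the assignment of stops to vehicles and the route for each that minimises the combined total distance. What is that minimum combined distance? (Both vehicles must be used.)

Try each way of splitting the stops between the two vehicles (each non-empty) and, for each split, find the best tour for each vehicle:
  {G7} + {T4, V6, Z3, U8}: 10 + 64 = 74
  {T4} + {G7, V6, Z3, U8}: 36 + 64 = 100
  {G7, T4} + {V6, Z3, U8}: 36 + 64 = 100
  {V6} + {G7, T4, Z3, U8}: 18 + 64 = 82
  {G7, V6} + {T4, Z3, U8}: 24 + 64 = 88
  {T4, V6} + {G7, Z3, U8}: 50 + 64 = 114
  … (15 splits in total)
Best: vehicle 1 HQ → G7 → HQ = 10; vehicle 2 HQ → V6 → U8 → T4 → Z3 → HQ = 64; combined 74.

74 — the smallest possible combined total.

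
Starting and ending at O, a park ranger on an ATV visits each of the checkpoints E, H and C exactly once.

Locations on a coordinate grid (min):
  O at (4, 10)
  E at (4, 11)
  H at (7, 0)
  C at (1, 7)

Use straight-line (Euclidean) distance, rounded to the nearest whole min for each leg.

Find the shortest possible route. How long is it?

O→E→H→C→O: 1+11+9+4 = 25
O→E→C→H→O: 1+5+9+10 = 25
O→H→E→C→O: 10+11+5+4 = 30
The minimum is 25.
One optimal route: O → E → H → C → O (or its reverse).

Shortest round trip = 25 min.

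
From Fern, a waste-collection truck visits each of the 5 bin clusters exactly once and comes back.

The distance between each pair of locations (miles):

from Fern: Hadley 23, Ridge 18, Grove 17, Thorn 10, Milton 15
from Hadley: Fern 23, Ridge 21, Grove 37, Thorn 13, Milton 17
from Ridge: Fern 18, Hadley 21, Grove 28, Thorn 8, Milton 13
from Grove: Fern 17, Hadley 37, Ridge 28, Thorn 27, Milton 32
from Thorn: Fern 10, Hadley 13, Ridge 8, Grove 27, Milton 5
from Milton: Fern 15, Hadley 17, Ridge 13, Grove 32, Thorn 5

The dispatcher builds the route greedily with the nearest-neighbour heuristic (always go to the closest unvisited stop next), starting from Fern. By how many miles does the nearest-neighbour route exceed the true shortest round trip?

Excess over optimum: 5 miles.

Fern: Thorn=10, Milton=15, Grove=17, Ridge=18, Hadley=23 ⇒ Thorn
Thorn: Milton=5, Ridge=8, Hadley=13, Grove=27 ⇒ Milton
Milton: Ridge=13, Hadley=17, Grove=32 ⇒ Ridge
Ridge: Hadley=21, Grove=28 ⇒ Hadley
Hadley: Grove=37 ⇒ Grove
NN route Fern → Thorn → Milton → Ridge → Hadley → Grove → Fern costs 103.
Optimal: Fern → Hadley → Milton → Thorn → Ridge → Grove → Fern costs 98 (by enumerating all 60 distinct tours).
Excess = 103 − 98 = 5.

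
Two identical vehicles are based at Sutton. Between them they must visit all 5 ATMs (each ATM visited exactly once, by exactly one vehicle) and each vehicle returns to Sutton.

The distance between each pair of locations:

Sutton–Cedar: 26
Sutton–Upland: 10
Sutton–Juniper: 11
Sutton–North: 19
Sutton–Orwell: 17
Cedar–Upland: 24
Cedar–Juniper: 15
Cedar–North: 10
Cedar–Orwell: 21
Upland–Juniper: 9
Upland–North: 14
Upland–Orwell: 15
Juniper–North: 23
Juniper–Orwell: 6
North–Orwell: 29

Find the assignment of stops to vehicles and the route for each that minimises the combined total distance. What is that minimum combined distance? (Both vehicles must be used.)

There are 2^4 − 1 = 15 ways to divide the 5 stops into two non-empty groups. For each, the best each vehicle can do is its own shortest tour through its group:
  {Cedar} + {Upland, Juniper, North, Orwell}: 52 + 65 = 117
  {Upland} + {Cedar, Juniper, North, Orwell}: 20 + 67 = 87
  {Cedar, Upland} + {Juniper, North, Orwell}: 60 + 65 = 125
  {Juniper} + {Cedar, Upland, North, Orwell}: 22 + 72 = 94
  {Cedar, Juniper} + {Upland, North, Orwell}: 52 + 65 = 117
  {Upland, Juniper} + {Cedar, North, Orwell}: 30 + 67 = 97
  … (15 splits in total)
Best: vehicle 1 Sutton → Upland → Sutton = 20; vehicle 2 Sutton → Juniper → Orwell → Cedar → North → Sutton = 67; combined 87.

87 — the smallest possible combined total.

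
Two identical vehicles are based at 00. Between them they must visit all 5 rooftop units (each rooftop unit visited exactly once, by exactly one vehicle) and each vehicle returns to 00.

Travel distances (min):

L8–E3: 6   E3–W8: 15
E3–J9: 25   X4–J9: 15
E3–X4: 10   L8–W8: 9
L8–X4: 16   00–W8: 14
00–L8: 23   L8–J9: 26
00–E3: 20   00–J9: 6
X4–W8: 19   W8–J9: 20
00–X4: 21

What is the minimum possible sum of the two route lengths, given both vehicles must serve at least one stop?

Try each way of splitting the stops between the two vehicles (each non-empty) and, for each split, find the best tour for each vehicle:
  {L8} + {E3, X4, W8, J9}: 46 + 60 = 106
  {E3} + {L8, X4, W8, J9}: 40 + 60 = 100
  {L8, E3} + {X4, W8, J9}: 49 + 54 = 103
  {X4} + {L8, E3, W8, J9}: 42 + 60 = 102
  {L8, X4} + {E3, W8, J9}: 60 + 60 = 120
  {E3, X4} + {L8, W8, J9}: 51 + 55 = 106
  … (15 splits in total)
  {L8, E3, X4, W8} + {J9}: 60 + 12 = 72  ← best
Best: vehicle 1 00 → X4 → E3 → L8 → W8 → 00 = 60; vehicle 2 00 → J9 → 00 = 12; combined 72.

72 min — the smallest possible combined total.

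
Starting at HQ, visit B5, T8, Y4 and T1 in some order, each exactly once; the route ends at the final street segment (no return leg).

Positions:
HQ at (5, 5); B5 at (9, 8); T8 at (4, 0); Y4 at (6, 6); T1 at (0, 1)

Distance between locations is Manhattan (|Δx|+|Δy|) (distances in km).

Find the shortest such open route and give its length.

There are 4! = 24 possible orderings.
HQ → B5 → T8 → Y4 → T1: 7+13+8+11 = 39
HQ → B5 → T8 → T1 → Y4: 7+13+5+11 = 36
HQ → B5 → Y4 → T8 → T1: 7+5+8+5 = 25
HQ → B5 → Y4 → T1 → T8: 7+5+11+5 = 28
HQ → B5 → T1 → T8 → Y4: 7+16+5+8 = 36
HQ → B5 → T1 → Y4 → T8: 7+16+11+8 = 42
HQ → T8 → B5 → Y4 → T1: 6+13+5+11 = 35
HQ → T8 → B5 → T1 → Y4: 6+13+16+11 = 46
HQ → T8 → Y4 → B5 → T1: 6+8+5+16 = 35
HQ → T8 → Y4 → T1 → B5: 6+8+11+16 = 41
HQ → T8 → T1 → B5 → Y4: 6+5+16+5 = 32
HQ → T8 → T1 → Y4 → B5: 6+5+11+5 = 27
HQ → Y4 → B5 → T8 → T1: 2+5+13+5 = 25
HQ → Y4 → B5 → T1 → T8: 2+5+16+5 = 28
… (10 more)
The minimum is 25.
One shortest path: HQ → B5 → Y4 → T8 → T1.

Shortest open route: 25 km.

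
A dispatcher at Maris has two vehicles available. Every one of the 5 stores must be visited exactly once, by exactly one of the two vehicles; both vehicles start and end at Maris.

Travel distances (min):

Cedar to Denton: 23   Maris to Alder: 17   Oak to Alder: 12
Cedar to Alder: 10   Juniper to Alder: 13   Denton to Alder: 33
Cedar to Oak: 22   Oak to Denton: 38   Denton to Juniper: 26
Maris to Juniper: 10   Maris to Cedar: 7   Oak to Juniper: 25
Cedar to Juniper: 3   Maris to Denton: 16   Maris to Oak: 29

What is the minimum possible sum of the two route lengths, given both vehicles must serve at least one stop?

Minimum combined distance: 96 min.

There are 2^4 − 1 = 15 ways to divide the 5 stops into two non-empty groups. For each, the best each vehicle can do is its own shortest tour through its group:
  {Cedar} + {Oak, Denton, Juniper, Alder}: 14 + 89 = 103
  {Oak} + {Cedar, Denton, Juniper, Alder}: 58 + 72 = 130
  {Cedar, Oak} + {Denton, Juniper, Alder}: 58 + 72 = 130
  {Denton} + {Cedar, Oak, Juniper, Alder}: 32 + 64 = 96
  {Cedar, Denton} + {Oak, Juniper, Alder}: 46 + 64 = 110
  {Oak, Denton} + {Cedar, Juniper, Alder}: 83 + 40 = 123
  … (15 splits in total)
Best: vehicle 1 Maris → Denton → Maris = 32; vehicle 2 Maris → Cedar → Oak → Alder → Juniper → Maris = 64; combined 96.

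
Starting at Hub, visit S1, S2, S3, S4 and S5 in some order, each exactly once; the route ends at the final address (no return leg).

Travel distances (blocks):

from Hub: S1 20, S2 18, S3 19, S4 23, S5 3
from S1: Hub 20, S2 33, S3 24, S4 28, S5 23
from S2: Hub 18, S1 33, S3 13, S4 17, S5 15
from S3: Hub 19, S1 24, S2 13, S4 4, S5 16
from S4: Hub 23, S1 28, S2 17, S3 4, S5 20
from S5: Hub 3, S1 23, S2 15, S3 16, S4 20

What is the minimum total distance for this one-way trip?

63 blocks — the minimum one-way total.

There are 5! = 120 possible orderings.
Hub→S1→S2→S3→S4→S5: 20+33+13+4+20 = 90
Hub→S1→S2→S3→S5→S4: 20+33+13+16+20 = 102
Hub→S1→S2→S4→S3→S5: 20+33+17+4+16 = 90
Hub→S1→S2→S4→S5→S3: 20+33+17+20+16 = 106
Hub→S1→S2→S5→S3→S4: 20+33+15+16+4 = 88
Hub→S1→S2→S5→S4→S3: 20+33+15+20+4 = 92
Hub→S1→S3→S2→S4→S5: 20+24+13+17+20 = 94
Hub→S1→S3→S2→S5→S4: 20+24+13+15+20 = 92
Hub→S1→S3→S4→S2→S5: 20+24+4+17+15 = 80
Hub→S1→S3→S4→S5→S2: 20+24+4+20+15 = 83
Hub→S1→S3→S5→S2→S4: 20+24+16+15+17 = 92
Hub→S1→S3→S5→S4→S2: 20+24+16+20+17 = 97
Hub→S1→S4→S2→S3→S5: 20+28+17+13+16 = 94
Hub→S1→S4→S2→S5→S3: 20+28+17+15+16 = 96
… (106 more)
Hub→S5→S2→S3→S4→S1: 3+15+13+4+28 = 63  ← best
The minimum is 63.
One shortest path: Hub → S5 → S2 → S3 → S4 → S1.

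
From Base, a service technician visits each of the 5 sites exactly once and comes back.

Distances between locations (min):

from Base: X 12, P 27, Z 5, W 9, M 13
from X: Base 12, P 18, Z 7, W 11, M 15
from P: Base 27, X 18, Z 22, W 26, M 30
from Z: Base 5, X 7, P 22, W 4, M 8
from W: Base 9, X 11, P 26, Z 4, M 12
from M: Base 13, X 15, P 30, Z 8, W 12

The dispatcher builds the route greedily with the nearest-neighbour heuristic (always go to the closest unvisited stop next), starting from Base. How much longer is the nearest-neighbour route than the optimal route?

From Base: Z=5, W=9, X=12, M=13, P=27 → choose Z (5).
From Z: W=4, X=7, M=8, P=22 → choose W (4).
From W: X=11, M=12, P=26 → choose X (11).
From X: M=15, P=18 → choose M (15).
From M: P=30 → choose P (30).
NN route Base → Z → W → X → M → P → Base costs 92.
Optimal: Base → X → P → Z → W → M → Base costs 81 (by enumerating all 60 distinct tours).
Excess = 92 − 81 = 11.

11 min longer than the optimal tour.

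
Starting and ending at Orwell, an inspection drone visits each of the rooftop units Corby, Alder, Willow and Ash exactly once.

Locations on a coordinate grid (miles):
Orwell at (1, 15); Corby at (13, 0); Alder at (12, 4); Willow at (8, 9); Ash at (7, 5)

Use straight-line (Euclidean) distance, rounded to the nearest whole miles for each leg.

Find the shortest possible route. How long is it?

There are 12 distinct closed tours to check (reversals are equivalent).
Orwell→Corby→Alder→Willow→Ash→Orwell: 19+4+6+4+12 = 45
Orwell→Corby→Alder→Ash→Willow→Orwell: 19+4+5+4+9 = 41
Orwell→Corby→Willow→Alder→Ash→Orwell: 19+10+6+5+12 = 52
Orwell→Corby→Willow→Ash→Alder→Orwell: 19+10+4+5+16 = 54
Orwell→Corby→Ash→Alder→Willow→Orwell: 19+8+5+6+9 = 47
Orwell→Corby→Ash→Willow→Alder→Orwell: 19+8+4+6+16 = 53
Orwell→Alder→Corby→Willow→Ash→Orwell: 16+4+10+4+12 = 46
Orwell→Alder→Corby→Ash→Willow→Orwell: 16+4+8+4+9 = 41
Orwell→Alder→Willow→Corby→Ash→Orwell: 16+6+10+8+12 = 52
Orwell→Alder→Ash→Corby→Willow→Orwell: 16+5+8+10+9 = 48
Orwell→Willow→Corby→Alder→Ash→Orwell: 9+10+4+5+12 = 40
Orwell→Willow→Alder→Corby→Ash→Orwell: 9+6+4+8+12 = 39
The minimum is 39.
One optimal route: Orwell → Willow → Alder → Corby → Ash → Orwell (or its reverse).

39 miles — the shortest possible round trip.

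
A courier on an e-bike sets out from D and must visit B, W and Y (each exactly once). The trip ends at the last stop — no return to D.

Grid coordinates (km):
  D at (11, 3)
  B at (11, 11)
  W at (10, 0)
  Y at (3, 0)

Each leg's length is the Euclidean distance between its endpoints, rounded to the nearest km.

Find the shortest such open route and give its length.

Minimum one-way distance = 24 km.

There are 3! = 6 possible orderings.
D→B→W→Y: 8+11+7 = 26
D→B→Y→W: 8+14+7 = 29
D→W→B→Y: 3+11+14 = 28
D→W→Y→B: 3+7+14 = 24
D→Y→B→W: 9+14+11 = 34
D→Y→W→B: 9+7+11 = 27
The minimum is 24.
One shortest path: D → W → Y → B.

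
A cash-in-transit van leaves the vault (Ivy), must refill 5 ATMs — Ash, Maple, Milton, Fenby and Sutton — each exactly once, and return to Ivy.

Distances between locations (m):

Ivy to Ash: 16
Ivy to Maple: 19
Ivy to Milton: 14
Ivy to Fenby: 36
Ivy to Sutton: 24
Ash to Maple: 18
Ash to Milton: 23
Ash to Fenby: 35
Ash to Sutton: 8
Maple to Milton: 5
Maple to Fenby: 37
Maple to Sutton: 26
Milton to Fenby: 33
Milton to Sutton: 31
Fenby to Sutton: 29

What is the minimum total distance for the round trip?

Shortest round trip = 109 m.

With 5 stops there are 5!/2 = 60 distinct round trips (a route and its reverse cost the same).
Ivy - Ash - Maple - Milton - Fenby - Sutton - Ivy: 16+18+5+33+29+24 = 125
Ivy - Ash - Maple - Milton - Sutton - Fenby - Ivy: 16+18+5+31+29+36 = 135
Ivy - Ash - Maple - Fenby - Milton - Sutton - Ivy: 16+18+37+33+31+24 = 159
Ivy - Ash - Maple - Fenby - Sutton - Milton - Ivy: 16+18+37+29+31+14 = 145
Ivy - Ash - Maple - Sutton - Milton - Fenby - Ivy: 16+18+26+31+33+36 = 160
Ivy - Ash - Maple - Sutton - Fenby - Milton - Ivy: 16+18+26+29+33+14 = 136
Ivy - Ash - Milton - Maple - Fenby - Sutton - Ivy: 16+23+5+37+29+24 = 134
Ivy - Ash - Milton - Maple - Sutton - Fenby - Ivy: 16+23+5+26+29+36 = 135
Ivy - Ash - Milton - Fenby - Maple - Sutton - Ivy: 16+23+33+37+26+24 = 159
Ivy - Ash - Milton - Fenby - Sutton - Maple - Ivy: 16+23+33+29+26+19 = 146
Ivy - Ash - Milton - Sutton - Maple - Fenby - Ivy: 16+23+31+26+37+36 = 169
Ivy - Ash - Milton - Sutton - Fenby - Maple - Ivy: 16+23+31+29+37+19 = 155
Ivy - Ash - Fenby - Maple - Milton - Sutton - Ivy: 16+35+37+5+31+24 = 148
Ivy - Ash - Fenby - Maple - Sutton - Milton - Ivy: 16+35+37+26+31+14 = 159
… (46 more)
Ivy - Ash - Sutton - Fenby - Maple - Milton - Ivy: 16+8+29+37+5+14 = 109  ← best
The minimum is 109.
One optimal route: Ivy → Ash → Sutton → Fenby → Maple → Milton → Ivy (or its reverse).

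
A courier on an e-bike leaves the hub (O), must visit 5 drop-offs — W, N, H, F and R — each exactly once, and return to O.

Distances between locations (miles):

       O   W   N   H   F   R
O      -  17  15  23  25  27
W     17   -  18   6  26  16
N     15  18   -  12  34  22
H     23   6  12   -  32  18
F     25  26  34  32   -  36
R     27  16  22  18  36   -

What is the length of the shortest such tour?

Minimum total distance: 110 miles.

With 5 stops there are 5!/2 = 60 distinct round trips (a route and its reverse cost the same).
O→W→N→H→F→R→O: 17+18+12+32+36+27 = 142
O→W→N→H→R→F→O: 17+18+12+18+36+25 = 126
O→W→N→F→H→R→O: 17+18+34+32+18+27 = 146
O→W→N→F→R→H→O: 17+18+34+36+18+23 = 146
O→W→N→R→H→F→O: 17+18+22+18+32+25 = 132
O→W→N→R→F→H→O: 17+18+22+36+32+23 = 148
O→W→H→N→F→R→O: 17+6+12+34+36+27 = 132
O→W→H→N→R→F→O: 17+6+12+22+36+25 = 118
O→W→H→F→N→R→O: 17+6+32+34+22+27 = 138
O→W→H→F→R→N→O: 17+6+32+36+22+15 = 128
O→W→H→R→N→F→O: 17+6+18+22+34+25 = 122
O→W→H→R→F→N→O: 17+6+18+36+34+15 = 126
O→W→F→N→H→R→O: 17+26+34+12+18+27 = 134
O→W→F→N→R→H→O: 17+26+34+22+18+23 = 140
… (46 more)
O→N→H→W→R→F→O: 15+12+6+16+36+25 = 110  ← best
The minimum is 110.
One optimal route: O → N → H → W → R → F → O (or its reverse).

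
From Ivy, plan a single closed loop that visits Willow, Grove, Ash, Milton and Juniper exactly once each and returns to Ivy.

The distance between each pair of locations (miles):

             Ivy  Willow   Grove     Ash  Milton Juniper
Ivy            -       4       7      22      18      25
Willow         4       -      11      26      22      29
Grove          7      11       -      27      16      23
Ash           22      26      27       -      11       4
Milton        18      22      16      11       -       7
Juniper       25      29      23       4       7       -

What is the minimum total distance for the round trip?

Ivy-Willow-Grove-Ash-Milton-Juniper-Ivy: 4+11+27+11+7+25 = 85
Ivy-Willow-Grove-Ash-Juniper-Milton-Ivy: 4+11+27+4+7+18 = 71
Ivy-Willow-Grove-Milton-Ash-Juniper-Ivy: 4+11+16+11+4+25 = 71
Ivy-Willow-Grove-Milton-Juniper-Ash-Ivy: 4+11+16+7+4+22 = 64
Ivy-Willow-Grove-Juniper-Ash-Milton-Ivy: 4+11+23+4+11+18 = 71
Ivy-Willow-Grove-Juniper-Milton-Ash-Ivy: 4+11+23+7+11+22 = 78
Ivy-Willow-Ash-Grove-Milton-Juniper-Ivy: 4+26+27+16+7+25 = 105
Ivy-Willow-Ash-Grove-Juniper-Milton-Ivy: 4+26+27+23+7+18 = 105
Ivy-Willow-Ash-Milton-Grove-Juniper-Ivy: 4+26+11+16+23+25 = 105
Ivy-Willow-Ash-Milton-Juniper-Grove-Ivy: 4+26+11+7+23+7 = 78
Ivy-Willow-Ash-Juniper-Grove-Milton-Ivy: 4+26+4+23+16+18 = 91
Ivy-Willow-Ash-Juniper-Milton-Grove-Ivy: 4+26+4+7+16+7 = 64
Ivy-Willow-Milton-Grove-Ash-Juniper-Ivy: 4+22+16+27+4+25 = 98
Ivy-Willow-Milton-Grove-Juniper-Ash-Ivy: 4+22+16+23+4+22 = 91
… (46 more)
The minimum is 64.
One optimal route: Ivy → Willow → Grove → Milton → Juniper → Ash → Ivy (or its reverse).

Minimum total distance: 64 miles.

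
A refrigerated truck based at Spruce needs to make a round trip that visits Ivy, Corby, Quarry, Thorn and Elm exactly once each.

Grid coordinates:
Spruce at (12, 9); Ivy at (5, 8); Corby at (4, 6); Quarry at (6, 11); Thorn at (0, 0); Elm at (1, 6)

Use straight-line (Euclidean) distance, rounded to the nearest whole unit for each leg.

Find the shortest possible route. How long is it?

Shortest round trip = 35.

Spruce-Ivy-Corby-Quarry-Thorn-Elm-Spruce: 7+2+5+13+6+11 = 44
Spruce-Ivy-Corby-Quarry-Elm-Thorn-Spruce: 7+2+5+7+6+15 = 42
Spruce-Ivy-Corby-Thorn-Quarry-Elm-Spruce: 7+2+7+13+7+11 = 47
Spruce-Ivy-Corby-Thorn-Elm-Quarry-Spruce: 7+2+7+6+7+6 = 35
Spruce-Ivy-Corby-Elm-Quarry-Thorn-Spruce: 7+2+3+7+13+15 = 47
Spruce-Ivy-Corby-Elm-Thorn-Quarry-Spruce: 7+2+3+6+13+6 = 37
Spruce-Ivy-Quarry-Corby-Thorn-Elm-Spruce: 7+3+5+7+6+11 = 39
Spruce-Ivy-Quarry-Corby-Elm-Thorn-Spruce: 7+3+5+3+6+15 = 39
Spruce-Ivy-Quarry-Thorn-Corby-Elm-Spruce: 7+3+13+7+3+11 = 44
Spruce-Ivy-Quarry-Thorn-Elm-Corby-Spruce: 7+3+13+6+3+9 = 41
Spruce-Ivy-Quarry-Elm-Corby-Thorn-Spruce: 7+3+7+3+7+15 = 42
Spruce-Ivy-Quarry-Elm-Thorn-Corby-Spruce: 7+3+7+6+7+9 = 39
Spruce-Ivy-Thorn-Corby-Quarry-Elm-Spruce: 7+9+7+5+7+11 = 46
Spruce-Ivy-Thorn-Corby-Elm-Quarry-Spruce: 7+9+7+3+7+6 = 39
… (46 more)
The minimum is 35.
One optimal route: Spruce → Ivy → Corby → Thorn → Elm → Quarry → Spruce (or its reverse).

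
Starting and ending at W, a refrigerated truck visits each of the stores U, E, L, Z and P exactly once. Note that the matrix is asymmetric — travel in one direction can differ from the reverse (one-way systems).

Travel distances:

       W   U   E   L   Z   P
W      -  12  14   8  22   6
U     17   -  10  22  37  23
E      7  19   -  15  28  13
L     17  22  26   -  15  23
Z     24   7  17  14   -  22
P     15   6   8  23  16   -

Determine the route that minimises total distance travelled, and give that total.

W → U → E → L → Z → P → W: 12+10+15+15+22+15 = 89
W → U → E → L → P → Z → W: 12+10+15+23+16+24 = 100
W → U → E → Z → L → P → W: 12+10+28+14+23+15 = 102
W → U → E → Z → P → L → W: 12+10+28+22+23+17 = 112
W → U → E → P → L → Z → W: 12+10+13+23+15+24 = 97
W → U → E → P → Z → L → W: 12+10+13+16+14+17 = 82
W → U → L → E → Z → P → W: 12+22+26+28+22+15 = 125
W → U → L → E → P → Z → W: 12+22+26+13+16+24 = 113
W → U → L → Z → E → P → W: 12+22+15+17+13+15 = 94
W → U → L → Z → P → E → W: 12+22+15+22+8+7 = 86
W → U → L → P → E → Z → W: 12+22+23+8+28+24 = 117
W → U → L → P → Z → E → W: 12+22+23+16+17+7 = 97
W → U → Z → E → L → P → W: 12+37+17+15+23+15 = 119
W → U → Z → E → P → L → W: 12+37+17+13+23+17 = 119
… (106 more)
W → L → Z → U → E → P → W: 8+15+7+10+13+15 = 68  ← best
The minimum is 68.
One optimal route: W → L → Z → U → E → P → W.

Shortest round trip = 68.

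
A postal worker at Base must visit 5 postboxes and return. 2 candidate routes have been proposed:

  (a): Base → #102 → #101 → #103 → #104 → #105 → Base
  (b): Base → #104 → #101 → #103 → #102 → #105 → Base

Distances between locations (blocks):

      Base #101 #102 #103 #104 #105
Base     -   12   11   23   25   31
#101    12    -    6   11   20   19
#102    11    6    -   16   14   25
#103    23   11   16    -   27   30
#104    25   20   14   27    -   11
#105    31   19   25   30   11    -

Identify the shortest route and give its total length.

(a): 11 + 6 + 11 + 27 + 11 + 31 = 97
(b): 25 + 20 + 11 + 16 + 25 + 31 = 128

Shortest is (a), total 97 blocks.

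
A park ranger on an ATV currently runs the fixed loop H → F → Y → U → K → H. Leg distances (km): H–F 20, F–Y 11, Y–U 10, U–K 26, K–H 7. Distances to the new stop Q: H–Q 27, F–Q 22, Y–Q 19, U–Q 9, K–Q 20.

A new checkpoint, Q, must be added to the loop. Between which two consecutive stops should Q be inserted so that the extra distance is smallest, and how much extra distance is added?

Adding 3 km by placing Q on the U–K leg.

Insertion cost between consecutive stops i–j is d(i,Q) + d(Q,j) − d(i,j):
  between H and F: 27 + 22 − 20 = 29
  between F and Y: 22 + 19 − 11 = 30
  between Y and U: 19 + 9 − 10 = 18
  between U and K: 9 + 20 − 26 = 3
  between K and H: 20 + 27 − 7 = 40
Cheapest insertion is between U and K, adding 3.
New total = 74 + 3 = 77.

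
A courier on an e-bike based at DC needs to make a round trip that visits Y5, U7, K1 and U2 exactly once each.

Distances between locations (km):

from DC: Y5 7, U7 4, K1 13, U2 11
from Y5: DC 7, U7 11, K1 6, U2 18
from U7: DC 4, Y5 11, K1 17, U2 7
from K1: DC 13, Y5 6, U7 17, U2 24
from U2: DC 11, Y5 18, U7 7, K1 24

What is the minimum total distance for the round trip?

48 km — the shortest possible round trip.

With 4 stops there are 4!/2 = 12 distinct round trips (a route and its reverse cost the same).
DC - Y5 - U7 - K1 - U2 - DC: 7+11+17+24+11 = 70
DC - Y5 - U7 - U2 - K1 - DC: 7+11+7+24+13 = 62
DC - Y5 - K1 - U7 - U2 - DC: 7+6+17+7+11 = 48
DC - Y5 - K1 - U2 - U7 - DC: 7+6+24+7+4 = 48
DC - Y5 - U2 - U7 - K1 - DC: 7+18+7+17+13 = 62
DC - Y5 - U2 - K1 - U7 - DC: 7+18+24+17+4 = 70
DC - U7 - Y5 - K1 - U2 - DC: 4+11+6+24+11 = 56
DC - U7 - Y5 - U2 - K1 - DC: 4+11+18+24+13 = 70
DC - U7 - K1 - Y5 - U2 - DC: 4+17+6+18+11 = 56
DC - U7 - U2 - Y5 - K1 - DC: 4+7+18+6+13 = 48
DC - K1 - Y5 - U7 - U2 - DC: 13+6+11+7+11 = 48
DC - K1 - U7 - Y5 - U2 - DC: 13+17+11+18+11 = 70
The minimum is 48.
One optimal route: DC → Y5 → K1 → U7 → U2 → DC (or its reverse).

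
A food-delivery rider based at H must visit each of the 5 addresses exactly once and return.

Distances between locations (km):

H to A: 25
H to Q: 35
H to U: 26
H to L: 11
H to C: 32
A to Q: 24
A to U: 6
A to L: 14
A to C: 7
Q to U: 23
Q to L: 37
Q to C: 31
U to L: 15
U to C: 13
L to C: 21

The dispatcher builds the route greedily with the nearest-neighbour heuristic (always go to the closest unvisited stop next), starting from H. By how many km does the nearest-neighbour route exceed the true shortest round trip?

Excess over optimum: 7 km.

From H: L=11, A=25, U=26, C=32, Q=35 → choose L (11).
From L: A=14, U=15, C=21, Q=37 → choose A (14).
From A: U=6, C=7, Q=24 → choose U (6).
From U: C=13, Q=23 → choose C (13).
From C: Q=31 → choose Q (31).
NN route H → L → A → U → C → Q → H costs 110.
Optimal: H → Q → U → A → C → L → H costs 103 (by enumerating all 60 distinct tours).
Excess = 110 − 103 = 7.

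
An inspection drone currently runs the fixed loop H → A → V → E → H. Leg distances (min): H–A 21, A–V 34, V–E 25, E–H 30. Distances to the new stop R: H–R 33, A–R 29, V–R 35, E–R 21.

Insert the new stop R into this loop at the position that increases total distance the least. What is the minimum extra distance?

Insertion cost between consecutive stops i–j is d(i,R) + d(R,j) − d(i,j):
  between H and A: 33 + 29 − 21 = 41
  between A and V: 29 + 35 − 34 = 30
  between V and E: 35 + 21 − 25 = 31
  between E and H: 21 + 33 − 30 = 24
Cheapest insertion is between E and H, adding 24.
New total = 110 + 24 = 134.

Adding 24 min by placing R on the E–H leg.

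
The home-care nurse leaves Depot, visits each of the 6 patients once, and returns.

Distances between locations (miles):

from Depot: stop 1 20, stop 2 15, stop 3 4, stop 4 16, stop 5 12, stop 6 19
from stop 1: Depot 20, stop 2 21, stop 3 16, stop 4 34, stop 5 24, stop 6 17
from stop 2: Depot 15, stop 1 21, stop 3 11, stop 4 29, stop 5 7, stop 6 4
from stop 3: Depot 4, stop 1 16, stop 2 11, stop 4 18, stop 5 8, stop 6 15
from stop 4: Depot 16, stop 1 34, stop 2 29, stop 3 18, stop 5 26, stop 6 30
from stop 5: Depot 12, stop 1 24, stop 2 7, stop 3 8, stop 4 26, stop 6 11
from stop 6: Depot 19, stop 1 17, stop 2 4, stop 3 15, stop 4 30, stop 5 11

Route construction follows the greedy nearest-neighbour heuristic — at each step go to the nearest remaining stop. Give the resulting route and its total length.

From Depot: distances to unvisited — stop 3=4, stop 5=12, stop 2=15, stop 4=16, stop 6=19, stop 1=20. Nearest is stop 3 (4).
From stop 3: distances to unvisited — stop 5=8, stop 2=11, stop 6=15, stop 1=16, stop 4=18. Nearest is stop 5 (8).
From stop 5: distances to unvisited — stop 2=7, stop 6=11, stop 1=24, stop 4=26. Nearest is stop 2 (7).
From stop 2: distances to unvisited — stop 6=4, stop 1=21, stop 4=29. Nearest is stop 6 (4).
From stop 6: distances to unvisited — stop 1=17, stop 4=30. Nearest is stop 1 (17).
From stop 1: distances to unvisited — stop 4=34. Nearest is stop 4 (34).
Return stop 4→Depot: 16.
Total = 4 + 8 + 7 + 4 + 17 + 34 + 16 = 90.

Total distance 90 miles via the nearest-neighbour route Depot → stop 3 → stop 5 → stop 2 → stop 6 → stop 1 → stop 4 → Depot.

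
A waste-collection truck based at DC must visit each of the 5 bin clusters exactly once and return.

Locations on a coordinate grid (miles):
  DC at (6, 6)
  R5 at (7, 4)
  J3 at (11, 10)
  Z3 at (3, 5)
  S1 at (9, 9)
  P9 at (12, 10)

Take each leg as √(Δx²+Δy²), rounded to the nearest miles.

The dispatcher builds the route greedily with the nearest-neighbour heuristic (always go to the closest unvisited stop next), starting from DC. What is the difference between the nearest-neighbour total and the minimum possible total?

1 miles longer than the optimal tour.

From DC: R5=2, Z3=3, S1=4, J3=6, P9=7 → choose R5 (2).
From R5: Z3=4, S1=5, J3=7, P9=8 → choose Z3 (4).
From Z3: S1=7, J3=9, P9=10 → choose S1 (7).
From S1: J3=2, P9=3 → choose J3 (2).
From J3: P9=1 → choose P9 (1).
NN route DC → R5 → Z3 → S1 → J3 → P9 → DC costs 23.
Optimal: DC → J3 → P9 → S1 → R5 → Z3 → DC costs 22 (by enumerating all 60 distinct tours).
Excess = 23 − 22 = 1.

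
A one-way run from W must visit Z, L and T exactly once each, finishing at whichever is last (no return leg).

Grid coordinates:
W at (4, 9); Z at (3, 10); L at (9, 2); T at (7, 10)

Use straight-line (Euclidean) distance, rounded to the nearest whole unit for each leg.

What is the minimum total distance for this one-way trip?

Minimum one-way distance = 13.

There are 3! = 6 possible orderings.
W - Z - L - T: 1+10+8 = 19
W - Z - T - L: 1+4+8 = 13
W - L - Z - T: 9+10+4 = 23
W - L - T - Z: 9+8+4 = 21
W - T - Z - L: 3+4+10 = 17
W - T - L - Z: 3+8+10 = 21
The minimum is 13.
One shortest path: W → Z → T → L.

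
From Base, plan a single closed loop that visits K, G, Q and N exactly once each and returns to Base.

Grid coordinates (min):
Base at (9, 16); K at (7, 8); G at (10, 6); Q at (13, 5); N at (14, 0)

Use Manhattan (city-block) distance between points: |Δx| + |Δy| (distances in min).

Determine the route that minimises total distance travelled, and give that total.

Minimum total distance: 46 min.

Base-K-G-Q-N-Base: 10+5+4+6+21 = 46
Base-K-G-N-Q-Base: 10+5+10+6+15 = 46
Base-K-Q-G-N-Base: 10+9+4+10+21 = 54
Base-K-Q-N-G-Base: 10+9+6+10+11 = 46
Base-K-N-G-Q-Base: 10+15+10+4+15 = 54
Base-K-N-Q-G-Base: 10+15+6+4+11 = 46
Base-G-K-Q-N-Base: 11+5+9+6+21 = 52
Base-G-K-N-Q-Base: 11+5+15+6+15 = 52
Base-G-Q-K-N-Base: 11+4+9+15+21 = 60
Base-G-N-K-Q-Base: 11+10+15+9+15 = 60
Base-Q-K-G-N-Base: 15+9+5+10+21 = 60
Base-Q-G-K-N-Base: 15+4+5+15+21 = 60
The minimum is 46.
One optimal route: Base → K → G → Q → N → Base (or its reverse).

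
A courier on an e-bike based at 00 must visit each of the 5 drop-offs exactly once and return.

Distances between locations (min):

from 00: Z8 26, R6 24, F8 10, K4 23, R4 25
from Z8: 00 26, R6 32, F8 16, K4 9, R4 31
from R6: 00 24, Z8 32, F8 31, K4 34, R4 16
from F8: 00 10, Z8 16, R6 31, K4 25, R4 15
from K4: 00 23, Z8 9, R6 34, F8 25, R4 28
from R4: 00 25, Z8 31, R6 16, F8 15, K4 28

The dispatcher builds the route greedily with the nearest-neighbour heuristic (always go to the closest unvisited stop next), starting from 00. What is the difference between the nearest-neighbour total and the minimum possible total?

Excess over optimum: 2 min.

From 00: F8=10, K4=23, R6=24, R4=25, Z8=26 → choose F8 (10).
From F8: R4=15, Z8=16, K4=25, R6=31 → choose R4 (15).
From R4: R6=16, K4=28, Z8=31 → choose R6 (16).
From R6: Z8=32, K4=34 → choose Z8 (32).
From Z8: K4=9 → choose K4 (9).
NN route 00 → F8 → R4 → R6 → Z8 → K4 → 00 costs 105.
Optimal: 00 → R6 → R4 → F8 → Z8 → K4 → 00 costs 103 (by enumerating all 60 distinct tours).
Excess = 105 − 103 = 2.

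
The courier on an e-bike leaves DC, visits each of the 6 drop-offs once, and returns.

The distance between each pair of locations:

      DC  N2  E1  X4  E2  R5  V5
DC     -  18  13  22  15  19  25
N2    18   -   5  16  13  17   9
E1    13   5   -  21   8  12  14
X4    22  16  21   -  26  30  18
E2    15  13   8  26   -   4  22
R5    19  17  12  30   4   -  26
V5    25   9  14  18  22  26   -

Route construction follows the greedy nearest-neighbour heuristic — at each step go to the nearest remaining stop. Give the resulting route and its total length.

Total distance 94 via the nearest-neighbour route DC → E1 → N2 → V5 → X4 → E2 → R5 → DC.

DC → [E1:13 / E2:15 / N2:18 / R5:19 / X4:22 / V5:25] → E1 (13)
E1 → [N2:5 / E2:8 / R5:12 / V5:14 / X4:21] → N2 (5)
N2 → [V5:9 / E2:13 / X4:16 / R5:17] → V5 (9)
V5 → [X4:18 / E2:22 / R5:26] → X4 (18)
X4 → [E2:26 / R5:30] → E2 (26)
E2 → [R5:4] → R5 (4)
Return R5→DC: 19.
Total = 13 + 5 + 9 + 18 + 26 + 4 + 19 = 94.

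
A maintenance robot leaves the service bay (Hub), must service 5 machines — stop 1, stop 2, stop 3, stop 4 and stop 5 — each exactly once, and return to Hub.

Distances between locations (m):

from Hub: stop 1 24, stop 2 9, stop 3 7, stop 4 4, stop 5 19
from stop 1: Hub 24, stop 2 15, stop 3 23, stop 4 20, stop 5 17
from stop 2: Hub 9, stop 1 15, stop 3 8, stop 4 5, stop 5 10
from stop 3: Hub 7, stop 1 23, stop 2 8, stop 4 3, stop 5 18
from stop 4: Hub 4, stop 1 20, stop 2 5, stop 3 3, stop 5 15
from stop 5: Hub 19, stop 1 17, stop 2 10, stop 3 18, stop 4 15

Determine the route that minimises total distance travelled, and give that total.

Shortest round trip = 66 m.

With 5 stops there are 5!/2 = 60 distinct round trips (a route and its reverse cost the same).
Hub → stop 1 → stop 2 → stop 3 → stop 4 → stop 5 → Hub: 24+15+8+3+15+19 = 84
Hub → stop 1 → stop 2 → stop 3 → stop 5 → stop 4 → Hub: 24+15+8+18+15+4 = 84
Hub → stop 1 → stop 2 → stop 4 → stop 3 → stop 5 → Hub: 24+15+5+3+18+19 = 84
Hub → stop 1 → stop 2 → stop 4 → stop 5 → stop 3 → Hub: 24+15+5+15+18+7 = 84
Hub → stop 1 → stop 2 → stop 5 → stop 3 → stop 4 → Hub: 24+15+10+18+3+4 = 74
Hub → stop 1 → stop 2 → stop 5 → stop 4 → stop 3 → Hub: 24+15+10+15+3+7 = 74
Hub → stop 1 → stop 3 → stop 2 → stop 4 → stop 5 → Hub: 24+23+8+5+15+19 = 94
Hub → stop 1 → stop 3 → stop 2 → stop 5 → stop 4 → Hub: 24+23+8+10+15+4 = 84
Hub → stop 1 → stop 3 → stop 4 → stop 2 → stop 5 → Hub: 24+23+3+5+10+19 = 84
Hub → stop 1 → stop 3 → stop 4 → stop 5 → stop 2 → Hub: 24+23+3+15+10+9 = 84
Hub → stop 1 → stop 3 → stop 5 → stop 2 → stop 4 → Hub: 24+23+18+10+5+4 = 84
Hub → stop 1 → stop 3 → stop 5 → stop 4 → stop 2 → Hub: 24+23+18+15+5+9 = 94
Hub → stop 1 → stop 4 → stop 2 → stop 3 → stop 5 → Hub: 24+20+5+8+18+19 = 94
Hub → stop 1 → stop 4 → stop 2 → stop 5 → stop 3 → Hub: 24+20+5+10+18+7 = 84
… (46 more)
Hub → stop 1 → stop 5 → stop 2 → stop 3 → stop 4 → Hub: 24+17+10+8+3+4 = 66  ← best
The minimum is 66.
One optimal route: Hub → stop 1 → stop 5 → stop 2 → stop 3 → stop 4 → Hub (or its reverse).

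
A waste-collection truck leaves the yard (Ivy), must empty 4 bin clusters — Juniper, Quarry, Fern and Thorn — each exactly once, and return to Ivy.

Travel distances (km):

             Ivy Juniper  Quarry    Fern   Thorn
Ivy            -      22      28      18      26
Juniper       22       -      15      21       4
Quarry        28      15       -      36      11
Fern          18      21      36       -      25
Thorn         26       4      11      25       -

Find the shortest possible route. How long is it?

Shortest round trip = 82 km.

With 4 stops there are 4!/2 = 12 distinct round trips (a route and its reverse cost the same).
Ivy - Juniper - Quarry - Fern - Thorn - Ivy: 22+15+36+25+26 = 124
Ivy - Juniper - Quarry - Thorn - Fern - Ivy: 22+15+11+25+18 = 91
Ivy - Juniper - Fern - Quarry - Thorn - Ivy: 22+21+36+11+26 = 116
Ivy - Juniper - Fern - Thorn - Quarry - Ivy: 22+21+25+11+28 = 107
Ivy - Juniper - Thorn - Quarry - Fern - Ivy: 22+4+11+36+18 = 91
Ivy - Juniper - Thorn - Fern - Quarry - Ivy: 22+4+25+36+28 = 115
Ivy - Quarry - Juniper - Fern - Thorn - Ivy: 28+15+21+25+26 = 115
Ivy - Quarry - Juniper - Thorn - Fern - Ivy: 28+15+4+25+18 = 90
Ivy - Quarry - Fern - Juniper - Thorn - Ivy: 28+36+21+4+26 = 115
Ivy - Quarry - Thorn - Juniper - Fern - Ivy: 28+11+4+21+18 = 82
Ivy - Fern - Juniper - Quarry - Thorn - Ivy: 18+21+15+11+26 = 91
Ivy - Fern - Quarry - Juniper - Thorn - Ivy: 18+36+15+4+26 = 99
The minimum is 82.
One optimal route: Ivy → Quarry → Thorn → Juniper → Fern → Ivy (or its reverse).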